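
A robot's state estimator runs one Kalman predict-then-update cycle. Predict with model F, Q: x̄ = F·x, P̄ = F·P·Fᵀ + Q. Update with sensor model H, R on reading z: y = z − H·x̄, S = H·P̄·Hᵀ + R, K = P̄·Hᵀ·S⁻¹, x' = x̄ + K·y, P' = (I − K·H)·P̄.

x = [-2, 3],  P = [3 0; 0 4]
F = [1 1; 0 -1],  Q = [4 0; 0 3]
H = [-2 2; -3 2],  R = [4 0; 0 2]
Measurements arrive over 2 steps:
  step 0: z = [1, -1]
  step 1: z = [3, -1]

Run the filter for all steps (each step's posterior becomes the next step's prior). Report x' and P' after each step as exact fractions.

step 0: x̄ = F·x = [1, -3]
step 0: P̄ = F·P·Fᵀ + Q = [11 -4; -4 7]
step 0: y = z − H·x̄ = [9, 8]
step 0: S = H·P̄·Hᵀ + R = [108 134; 134 177]
step 0: K = P̄·Hᵀ·S⁻¹ = [23/145 -51/145; 41/116 -7/58]
step 0: x' = x̄ + K·y = [-56/145, -91/116]
step 0: P' = (I − K·H)·P̄ = [194/145 48/29; 48/29 137/58]
step 1: x̄ = F·x = [-679/580, 91/116]
step 1: P̄ = F·P·Fᵀ + Q = [3193/290 -233/58; -233/58 311/58]
step 1: y = z − H·x̄ = [-132/145, -3527/580]
step 1: S = H·P̄·Hᵀ + R = [14736/145 18514/145; 18514/145 49517/290]
step 1: K = P̄·Hᵀ·S⁻¹ = [8083/76114 -12175/38057; 42763/152228 -2918/38057]
step 1: x' = x̄ + K·y = [51609/76114, 151469/152228]
step 1: P' = (I − K·H)·P̄ = [40516/38057 48599/38057; 48599/38057 139961/76114]

step 0: x' = [-56/145, -91/116], P' = [194/145 48/29; 48/29 137/58]
step 1: x' = [51609/76114, 151469/152228], P' = [40516/38057 48599/38057; 48599/38057 139961/76114]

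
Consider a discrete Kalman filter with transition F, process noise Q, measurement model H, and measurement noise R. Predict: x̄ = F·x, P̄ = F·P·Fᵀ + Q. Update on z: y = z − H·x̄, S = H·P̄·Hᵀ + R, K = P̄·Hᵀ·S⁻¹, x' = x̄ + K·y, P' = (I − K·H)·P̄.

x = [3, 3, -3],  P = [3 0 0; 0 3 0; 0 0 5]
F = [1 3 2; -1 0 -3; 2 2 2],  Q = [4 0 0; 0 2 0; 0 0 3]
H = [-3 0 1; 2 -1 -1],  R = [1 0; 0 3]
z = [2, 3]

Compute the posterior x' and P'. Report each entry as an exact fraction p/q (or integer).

x' = [875/586, -19205/4102, 12429/2051]
P' = [1191/586 -1189/586 1685/293; -1189/586 11380/2051 -27229/4102; 1685/293 -27229/4102 70509/4102]

x̄ = F·x = [6, 6, 6]
P̄ = F·P·Fᵀ + Q = [54 -33 44; -33 50 -36; 44 -36 47]
y = z − H·x̄ = [14, 3]
S = H·P̄·Hᵀ + R = [270 -214; -214 200]
K = P̄·Hᵀ·S⁻¹ = [-203/586 67/586; -1130/2051 -4059/4102; -261/4102 650/2051]
x' = x̄ + K·y = [875/586, -19205/4102, 12429/2051]
P' = (I − K·H)·P̄ = [1191/586 -1189/586 1685/293; -1189/586 11380/2051 -27229/4102; 1685/293 -27229/4102 70509/4102]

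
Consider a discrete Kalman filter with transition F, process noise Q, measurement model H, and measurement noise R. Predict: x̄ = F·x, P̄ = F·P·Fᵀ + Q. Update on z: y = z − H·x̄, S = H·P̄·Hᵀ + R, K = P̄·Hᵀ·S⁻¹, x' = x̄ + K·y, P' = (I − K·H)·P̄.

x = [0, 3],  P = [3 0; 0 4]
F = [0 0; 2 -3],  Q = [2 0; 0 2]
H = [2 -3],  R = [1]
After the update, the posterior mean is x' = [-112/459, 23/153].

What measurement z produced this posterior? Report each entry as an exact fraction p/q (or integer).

x̄ = F·x = [0, -9]
P̄ = F·P·Fᵀ + Q = [2 0; 0 50]
S = H·P̄·Hᵀ + R = [459]
K = P̄·Hᵀ·S⁻¹ = [4/459; -50/153]
x' − x̄ = [-112/459, 1400/153] = K·y
y = (KᵀK)⁻¹·Kᵀ·(x' − x̄) = [-28]
z = y + H·x̄ = [-28] + [27] = [-1]

z = [-1]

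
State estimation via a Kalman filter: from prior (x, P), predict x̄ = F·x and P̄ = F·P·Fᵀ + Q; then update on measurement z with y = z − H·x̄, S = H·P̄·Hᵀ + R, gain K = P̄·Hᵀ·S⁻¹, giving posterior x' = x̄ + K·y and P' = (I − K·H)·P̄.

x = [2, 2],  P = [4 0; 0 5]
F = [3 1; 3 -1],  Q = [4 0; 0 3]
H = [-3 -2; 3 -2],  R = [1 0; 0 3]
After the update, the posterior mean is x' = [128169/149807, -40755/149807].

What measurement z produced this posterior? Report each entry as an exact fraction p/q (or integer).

z = [-2, 3]

x̄ = F·x = [8, 4]
P̄ = F·P·Fᵀ + Q = [45 31; 31 44]
S = H·P̄·Hᵀ + R = [954 -229; -229 212]
K = P̄·Hᵀ·S⁻¹ = [-25047/149807 24529/149807; -37227/149807 -36679/149807]
x' − x̄ = [-1070287/149807, -639983/149807] = K·y
y = (KᵀK)⁻¹·Kᵀ·(x' − x̄) = [30, -13]
z = y + H·x̄ = [30, -13] + [-32, 16] = [-2, 3]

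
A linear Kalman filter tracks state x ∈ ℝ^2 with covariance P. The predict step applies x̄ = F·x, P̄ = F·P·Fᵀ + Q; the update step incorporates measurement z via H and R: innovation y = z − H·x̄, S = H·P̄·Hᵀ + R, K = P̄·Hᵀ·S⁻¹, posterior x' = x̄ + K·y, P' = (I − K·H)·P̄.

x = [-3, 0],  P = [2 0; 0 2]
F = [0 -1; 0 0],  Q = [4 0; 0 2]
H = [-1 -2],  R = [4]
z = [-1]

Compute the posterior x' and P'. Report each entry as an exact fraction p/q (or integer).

x̄ = F·x = [0, 0]
P̄ = F·P·Fᵀ + Q = [6 0; 0 2]
y = z − H·x̄ = [-1]
S = H·P̄·Hᵀ + R = [18]
K = P̄·Hᵀ·S⁻¹ = [-1/3; -2/9]
x' = x̄ + K·y = [1/3, 2/9]
P' = (I − K·H)·P̄ = [4 -4/3; -4/3 10/9]

x' = [1/3, 2/9]
P' = [4 -4/3; -4/3 10/9]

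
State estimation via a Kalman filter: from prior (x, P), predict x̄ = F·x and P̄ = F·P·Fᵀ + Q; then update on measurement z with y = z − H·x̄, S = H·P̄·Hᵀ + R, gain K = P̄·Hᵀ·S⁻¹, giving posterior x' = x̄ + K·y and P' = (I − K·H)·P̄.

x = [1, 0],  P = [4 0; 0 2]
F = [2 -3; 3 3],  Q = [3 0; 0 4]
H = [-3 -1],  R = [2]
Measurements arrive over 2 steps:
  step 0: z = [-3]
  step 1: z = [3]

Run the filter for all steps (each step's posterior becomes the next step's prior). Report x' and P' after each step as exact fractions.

step 0: x' = [4/11, 277/143], P' = [56/11 -162/11; -162/11 19106/429]
step 1: x' = [-168452/57823, 331717/57823], P' = [101108/57823 -769198/173469; -769198/173469 6696058/520407]

step 0: x̄ = F·x = [2, 3]
step 0: P̄ = F·P·Fᵀ + Q = [37 6; 6 58]
step 0: y = z − H·x̄ = [6]
step 0: S = H·P̄·Hᵀ + R = [429]
step 0: K = P̄·Hᵀ·S⁻¹ = [-3/11; -76/429]
step 0: x' = x̄ + K·y = [4/11, 277/143]
step 0: P' = (I − K·H)·P̄ = [56/11 -162/11; -162/11 19106/429]
step 1: x̄ = F·x = [-727/143, 987/143]
step 1: P̄ = F·P·Fᵀ + Q = [85931/143 -46632/143; -46632/143 26534/143]
step 1: y = z − H·x̄ = [-765/143]
step 1: S = H·P̄·Hᵀ + R = [520407/143]
step 1: K = P̄·Hᵀ·S⁻¹ = [-70387/173469; 113362/520407]
step 1: x' = x̄ + K·y = [-168452/57823, 331717/57823]
step 1: P' = (I − K·H)·P̄ = [101108/57823 -769198/173469; -769198/173469 6696058/520407]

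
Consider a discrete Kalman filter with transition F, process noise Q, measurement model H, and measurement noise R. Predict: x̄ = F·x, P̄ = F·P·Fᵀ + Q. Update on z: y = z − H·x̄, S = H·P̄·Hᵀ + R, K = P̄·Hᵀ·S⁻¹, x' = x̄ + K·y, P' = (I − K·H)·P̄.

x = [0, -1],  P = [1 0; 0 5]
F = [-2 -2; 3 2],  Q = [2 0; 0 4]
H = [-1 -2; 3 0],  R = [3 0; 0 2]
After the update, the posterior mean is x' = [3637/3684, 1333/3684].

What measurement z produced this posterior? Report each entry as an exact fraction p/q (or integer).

x̄ = F·x = [2, -2]
P̄ = F·P·Fᵀ + Q = [26 -26; -26 33]
S = H·P̄·Hᵀ + R = [57 78; 78 236]
K = P̄·Hᵀ·S⁻¹ = [13/1842 403/1228; -839/1842 -221/1228]
x' − x̄ = [-3731/3684, 8701/3684] = K·y
y = (KᵀK)⁻¹·Kᵀ·(x' − x̄) = [-4, -3]
z = y + H·x̄ = [-4, -3] + [2, 6] = [-2, 3]

z = [-2, 3]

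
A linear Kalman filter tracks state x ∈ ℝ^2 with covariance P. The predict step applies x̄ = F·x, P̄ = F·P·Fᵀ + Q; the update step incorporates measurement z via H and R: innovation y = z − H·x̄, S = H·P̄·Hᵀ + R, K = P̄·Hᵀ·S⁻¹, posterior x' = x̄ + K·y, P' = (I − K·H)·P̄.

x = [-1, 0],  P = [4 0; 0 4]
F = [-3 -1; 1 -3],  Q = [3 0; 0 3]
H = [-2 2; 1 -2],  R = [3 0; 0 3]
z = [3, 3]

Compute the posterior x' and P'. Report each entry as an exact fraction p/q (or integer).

x̄ = F·x = [3, -1]
P̄ = F·P·Fᵀ + Q = [43 0; 0 43]
y = z − H·x̄ = [11, -2]
S = H·P̄·Hᵀ + R = [347 -258; -258 218]
K = P̄·Hᵀ·S⁻¹ = [-3827/4541 -7267/9082; -1720/4541 -3827/4541]
x' = x̄ + K·y = [-21207/4541, -15807/4541]
P' = (I − K·H)·P̄ = [44763/9082 16641/4541; 16641/4541 14061/4541]

x' = [-21207/4541, -15807/4541]
P' = [44763/9082 16641/4541; 16641/4541 14061/4541]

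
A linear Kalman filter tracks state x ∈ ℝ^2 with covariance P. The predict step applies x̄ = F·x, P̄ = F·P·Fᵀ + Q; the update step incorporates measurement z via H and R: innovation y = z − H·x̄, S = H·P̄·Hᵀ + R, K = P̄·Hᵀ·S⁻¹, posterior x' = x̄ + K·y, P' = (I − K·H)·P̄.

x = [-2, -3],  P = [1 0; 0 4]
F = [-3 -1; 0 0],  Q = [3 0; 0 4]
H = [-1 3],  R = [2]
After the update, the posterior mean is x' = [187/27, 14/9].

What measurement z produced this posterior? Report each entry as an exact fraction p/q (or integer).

x̄ = F·x = [9, 0]
P̄ = F·P·Fᵀ + Q = [16 0; 0 4]
S = H·P̄·Hᵀ + R = [54]
K = P̄·Hᵀ·S⁻¹ = [-8/27; 2/9]
x' − x̄ = [-56/27, 14/9] = K·y
y = (KᵀK)⁻¹·Kᵀ·(x' − x̄) = [7]
z = y + H·x̄ = [7] + [-9] = [-2]

z = [-2]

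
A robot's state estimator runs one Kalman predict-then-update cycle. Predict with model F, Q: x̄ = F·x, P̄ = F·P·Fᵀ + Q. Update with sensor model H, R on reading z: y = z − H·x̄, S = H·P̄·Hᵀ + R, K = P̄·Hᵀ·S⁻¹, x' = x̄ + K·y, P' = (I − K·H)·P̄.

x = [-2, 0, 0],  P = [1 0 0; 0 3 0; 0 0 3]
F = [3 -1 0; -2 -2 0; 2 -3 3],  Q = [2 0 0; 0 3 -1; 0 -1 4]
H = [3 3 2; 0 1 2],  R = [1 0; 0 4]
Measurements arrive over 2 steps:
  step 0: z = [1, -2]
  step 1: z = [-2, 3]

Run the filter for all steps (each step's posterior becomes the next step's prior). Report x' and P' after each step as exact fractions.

step 0: x' = [-109956/35885, 205396/35885, -127141/35885], P' = [189838/35885 -261678/35885 111903/35885; -261678/35885 398148/35885 -202528/35885; 111903/35885 -202528/35885 135348/35885]
step 1: x' = [-63764046/81263717, -4739659901/6094778775, 2842513899/2031592925], P' = [210348340/81263717 -248031494/81263717 69295335/81263717; -248031494/81263717 26863437292/6094778775 -4144199808/2031592925; 69295335/81263717 -4144199808/2031592925 3662027076/2031592925]

step 0: x̄ = F·x = [-6, 4, -4]
step 0: P̄ = F·P·Fᵀ + Q = [14 0 15; 0 19 13; 15 13 62]
step 0: y = z − H·x̄ = [15, 2]
step 0: S = H·P̄·Hᵀ + R = [882 499; 499 323]
step 0: K = P̄·Hᵀ·S⁻¹ = [8286/35885 -9468/35885; 4354/35885 -1727/35885; -1179/35885 17042/35885]
step 0: x' = x̄ + K·y = [-109956/35885, 205396/35885, -127141/35885]
step 0: P' = (I − K·H)·P̄ = [189838/35885 -261678/35885 111903/35885; -261678/35885 398148/35885 -202528/35885; 111903/35885 -202528/35885 135348/35885]
step 1: x̄ = F·x = [-535264/35885, -38176/7177, -1217523/35885]
step 1: P̄ = F·P·Fᵀ + Q = [3748528/35885 140796/7177 6826641/35885; 140796/7177 73235/7177 322809/7177; 6826641/35885 322809/7177 13832832/35885]
step 1: y = z − H·x̄ = [4541708/35885, 2733581/35885]
step 1: S = H·P̄·Hᵀ + R = [206359412/35885 112413999/35885; 112413999/35885 62297223/35885]
step 1: K = P̄·Hᵀ·S⁻¹ = [25541208/81263717 -27360206/81263717; -27324374/2031592925 499559611/6094778775; 88604853/2031592925 794963586/2031592925]
step 1: x' = x̄ + K·y = [-63764046/81263717, -4739659901/6094778775, 2842513899/2031592925]
step 1: P' = (I − K·H)·P̄ = [210348340/81263717 -248031494/81263717 69295335/81263717; -248031494/81263717 26863437292/6094778775 -4144199808/2031592925; 69295335/81263717 -4144199808/2031592925 3662027076/2031592925]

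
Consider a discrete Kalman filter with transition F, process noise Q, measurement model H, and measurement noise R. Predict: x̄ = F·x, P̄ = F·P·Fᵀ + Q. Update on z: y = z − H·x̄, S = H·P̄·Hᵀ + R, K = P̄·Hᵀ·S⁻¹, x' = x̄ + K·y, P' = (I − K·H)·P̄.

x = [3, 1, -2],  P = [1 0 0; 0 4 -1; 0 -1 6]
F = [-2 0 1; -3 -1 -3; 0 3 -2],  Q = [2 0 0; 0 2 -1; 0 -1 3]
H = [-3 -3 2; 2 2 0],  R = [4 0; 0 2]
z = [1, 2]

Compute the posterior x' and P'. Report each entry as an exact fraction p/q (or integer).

x̄ = F·x = [-8, -4, 7]
P̄ = F·P·Fᵀ + Q = [12 -11 -15; -11 63 30; -15 30 75]
y = z − H·x̄ = [-49, 26]
S = H·P̄·Hᵀ + R = [601 -258; -258 214]
K = P̄·Hᵀ·S⁻¹ = [-3273/31025 -3656/31025; 3144/31025 18868/31025; 3021/6205 4512/6205]
x' = x̄ + K·y = [-182879/31025, 212412/31025, 12718/6205]
P' = (I − K·H)·P̄ = [271603/31025 -275259/31025 -2406/6205; -275259/31025 294127/31025 6918/6205; -2406/6205 6918/6205 2562/1241]

x' = [-182879/31025, 212412/31025, 12718/6205]
P' = [271603/31025 -275259/31025 -2406/6205; -275259/31025 294127/31025 6918/6205; -2406/6205 6918/6205 2562/1241]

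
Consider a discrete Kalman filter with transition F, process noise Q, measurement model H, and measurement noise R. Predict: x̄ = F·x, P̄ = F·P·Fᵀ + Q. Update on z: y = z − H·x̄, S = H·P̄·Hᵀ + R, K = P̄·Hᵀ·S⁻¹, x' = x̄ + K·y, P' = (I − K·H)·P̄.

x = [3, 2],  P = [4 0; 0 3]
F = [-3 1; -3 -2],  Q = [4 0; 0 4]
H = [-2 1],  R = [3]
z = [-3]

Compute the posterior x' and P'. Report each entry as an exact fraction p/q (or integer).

x' = [-525/107, -1359/107]
P' = [1465/107 2762/107; 2762/107 5500/107]

x̄ = F·x = [-7, -13]
P̄ = F·P·Fᵀ + Q = [43 30; 30 52]
y = z − H·x̄ = [-4]
S = H·P̄·Hᵀ + R = [107]
K = P̄·Hᵀ·S⁻¹ = [-56/107; -8/107]
x' = x̄ + K·y = [-525/107, -1359/107]
P' = (I − K·H)·P̄ = [1465/107 2762/107; 2762/107 5500/107]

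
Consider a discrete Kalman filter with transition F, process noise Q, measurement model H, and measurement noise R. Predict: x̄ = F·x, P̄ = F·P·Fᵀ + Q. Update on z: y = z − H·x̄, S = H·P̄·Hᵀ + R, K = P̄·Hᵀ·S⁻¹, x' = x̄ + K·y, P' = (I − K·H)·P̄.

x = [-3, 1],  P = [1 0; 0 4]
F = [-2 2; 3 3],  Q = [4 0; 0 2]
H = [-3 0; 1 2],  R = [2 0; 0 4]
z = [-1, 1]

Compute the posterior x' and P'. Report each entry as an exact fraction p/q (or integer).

x' = [631/1266, -355/3798]
P' = [46/211 -64/633; -64/633 1933/1899]

x̄ = F·x = [8, -6]
P̄ = F·P·Fᵀ + Q = [24 18; 18 47]
y = z − H·x̄ = [23, 5]
S = H·P̄·Hᵀ + R = [218 -180; -180 288]
K = P̄·Hᵀ·S⁻¹ = [-69/211 5/1266; 32/211 1837/3798]
x' = x̄ + K·y = [631/1266, -355/3798]
P' = (I − K·H)·P̄ = [46/211 -64/633; -64/633 1933/1899]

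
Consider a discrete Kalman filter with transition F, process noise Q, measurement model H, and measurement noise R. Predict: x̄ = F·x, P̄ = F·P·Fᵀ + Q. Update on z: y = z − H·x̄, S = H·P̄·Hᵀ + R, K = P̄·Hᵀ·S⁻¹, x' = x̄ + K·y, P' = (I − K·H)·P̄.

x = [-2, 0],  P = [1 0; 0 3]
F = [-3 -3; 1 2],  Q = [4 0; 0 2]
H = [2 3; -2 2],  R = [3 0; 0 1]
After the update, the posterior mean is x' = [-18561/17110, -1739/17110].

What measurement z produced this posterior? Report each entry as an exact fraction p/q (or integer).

z = [-3, 2]

x̄ = F·x = [6, -2]
P̄ = F·P·Fᵀ + Q = [40 -21; -21 15]
S = H·P̄·Hᵀ + R = [46 -28; -28 389]
K = P̄·Hᵀ·S⁻¹ = [3197/17110 -2568/8555; 3183/17110 1698/8555]
x' − x̄ = [-121221/17110, 32481/17110] = K·y
y = (KᵀK)⁻¹·Kᵀ·(x' − x̄) = [-9, 18]
z = y + H·x̄ = [-9, 18] + [6, -16] = [-3, 2]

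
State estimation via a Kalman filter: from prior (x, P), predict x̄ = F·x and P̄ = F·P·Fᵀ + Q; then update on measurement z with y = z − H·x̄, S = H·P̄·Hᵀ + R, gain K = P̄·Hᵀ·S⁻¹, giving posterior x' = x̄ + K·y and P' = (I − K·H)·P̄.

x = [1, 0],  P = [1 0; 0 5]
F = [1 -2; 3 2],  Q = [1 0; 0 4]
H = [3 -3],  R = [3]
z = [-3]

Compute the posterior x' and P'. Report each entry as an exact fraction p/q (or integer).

x̄ = F·x = [1, 3]
P̄ = F·P·Fᵀ + Q = [22 -17; -17 33]
y = z − H·x̄ = [3]
S = H·P̄·Hᵀ + R = [804]
K = P̄·Hᵀ·S⁻¹ = [39/268; -25/134]
x' = x̄ + K·y = [385/268, 327/134]
P' = (I − K·H)·P̄ = [1333/268 647/134; 647/134 336/67]

x' = [385/268, 327/134]
P' = [1333/268 647/134; 647/134 336/67]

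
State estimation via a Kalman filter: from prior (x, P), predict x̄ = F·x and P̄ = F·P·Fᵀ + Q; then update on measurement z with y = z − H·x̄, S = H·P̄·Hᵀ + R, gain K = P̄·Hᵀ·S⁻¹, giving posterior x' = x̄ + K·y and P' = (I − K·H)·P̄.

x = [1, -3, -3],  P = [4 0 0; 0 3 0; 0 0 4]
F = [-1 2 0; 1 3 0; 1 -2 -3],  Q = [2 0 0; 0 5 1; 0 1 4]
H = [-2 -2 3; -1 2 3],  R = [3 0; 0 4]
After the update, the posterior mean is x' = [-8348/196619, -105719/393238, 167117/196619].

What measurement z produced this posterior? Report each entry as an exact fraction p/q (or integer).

x̄ = F·x = [-7, -8, 16]
P̄ = F·P·Fᵀ + Q = [18 14 -16; 14 36 -13; -16 -13 56]
S = H·P̄·Hᵀ + R = [1183 512; 512 554]
K = P̄·Hᵀ·S⁻¹ = [-21296/196619 6195/196619; -43367/196619 93645/393238; 22154/196619 35601/196619]
x' − x̄ = [1367985/196619, 3040185/393238, -2978787/196619] = K·y
y = (KᵀK)⁻¹·Kᵀ·(x' − x̄) = [-75, -37]
z = y + H·x̄ = [-75, -37] + [78, 39] = [3, 2]

z = [3, 2]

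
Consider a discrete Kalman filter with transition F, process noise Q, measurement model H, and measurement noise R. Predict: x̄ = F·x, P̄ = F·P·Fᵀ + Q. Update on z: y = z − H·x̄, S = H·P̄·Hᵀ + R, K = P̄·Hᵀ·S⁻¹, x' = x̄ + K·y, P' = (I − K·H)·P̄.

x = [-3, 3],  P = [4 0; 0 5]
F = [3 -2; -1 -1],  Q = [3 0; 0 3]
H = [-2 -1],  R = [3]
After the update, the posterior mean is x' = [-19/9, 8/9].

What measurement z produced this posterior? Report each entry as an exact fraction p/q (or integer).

z = [3]

x̄ = F·x = [-15, 0]
P̄ = F·P·Fᵀ + Q = [59 -2; -2 12]
S = H·P̄·Hᵀ + R = [243]
K = P̄·Hᵀ·S⁻¹ = [-116/243; -8/243]
x' − x̄ = [116/9, 8/9] = K·y
y = (KᵀK)⁻¹·Kᵀ·(x' − x̄) = [-27]
z = y + H·x̄ = [-27] + [30] = [3]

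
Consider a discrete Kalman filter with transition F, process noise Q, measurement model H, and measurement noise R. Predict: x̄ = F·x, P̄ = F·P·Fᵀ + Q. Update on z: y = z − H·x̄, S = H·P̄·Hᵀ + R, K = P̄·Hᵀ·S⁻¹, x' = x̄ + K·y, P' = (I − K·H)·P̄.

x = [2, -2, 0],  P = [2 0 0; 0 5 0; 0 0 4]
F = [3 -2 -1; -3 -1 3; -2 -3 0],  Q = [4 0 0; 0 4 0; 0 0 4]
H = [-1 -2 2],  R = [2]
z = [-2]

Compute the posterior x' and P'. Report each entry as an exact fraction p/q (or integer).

x' = [37/4, -27/10, 19/20]
P' = [323/8 -41/4 81/8; -41/4 461/10 813/20; 81/8 813/20 1839/40]

x̄ = F·x = [10, -4, 2]
P̄ = F·P·Fᵀ + Q = [46 -20 18; -20 63 27; 18 27 57]
y = z − H·x̄ = [-4]
S = H·P̄·Hᵀ + R = [160]
K = P̄·Hᵀ·S⁻¹ = [3/16; -13/40; 21/80]
x' = x̄ + K·y = [37/4, -27/10, 19/20]
P' = (I − K·H)·P̄ = [323/8 -41/4 81/8; -41/4 461/10 813/20; 81/8 813/20 1839/40]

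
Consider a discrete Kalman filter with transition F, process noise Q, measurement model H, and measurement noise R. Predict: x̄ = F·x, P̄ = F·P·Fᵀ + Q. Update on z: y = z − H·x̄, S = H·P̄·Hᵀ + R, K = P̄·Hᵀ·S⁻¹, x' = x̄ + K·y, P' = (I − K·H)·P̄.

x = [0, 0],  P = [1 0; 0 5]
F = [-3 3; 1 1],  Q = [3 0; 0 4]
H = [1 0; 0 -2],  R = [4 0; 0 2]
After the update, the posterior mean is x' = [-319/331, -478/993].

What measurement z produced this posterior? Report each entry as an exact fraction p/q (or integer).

x̄ = F·x = [0, 0]
P̄ = F·P·Fᵀ + Q = [57 12; 12 10]
S = H·P̄·Hᵀ + R = [61 -24; -24 42]
K = P̄·Hᵀ·S⁻¹ = [303/331 -16/331; 4/331 -466/993]
x' − x̄ = [-319/331, -478/993] = K·y
y = (KᵀK)⁻¹·Kᵀ·(x' − x̄) = [-1, 1]
z = y + H·x̄ = [-1, 1] + [0, 0] = [-1, 1]

z = [-1, 1]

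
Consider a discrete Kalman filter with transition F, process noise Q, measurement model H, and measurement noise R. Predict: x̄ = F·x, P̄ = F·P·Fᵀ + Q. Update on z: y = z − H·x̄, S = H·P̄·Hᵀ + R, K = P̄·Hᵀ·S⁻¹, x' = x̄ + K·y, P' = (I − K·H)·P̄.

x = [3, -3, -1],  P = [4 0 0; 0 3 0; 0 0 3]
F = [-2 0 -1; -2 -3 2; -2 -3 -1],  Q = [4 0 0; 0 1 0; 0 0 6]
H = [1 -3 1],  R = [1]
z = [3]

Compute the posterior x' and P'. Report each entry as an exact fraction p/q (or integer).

x̄ = F·x = [-5, 1, 4]
P̄ = F·P·Fᵀ + Q = [23 10 19; 10 56 37; 19 37 52]
y = z − H·x̄ = [7]
S = H·P̄·Hᵀ + R = [336]
K = P̄·Hᵀ·S⁻¹ = [1/28; -121/336; -5/42]
x' = x̄ + K·y = [-19/4, -73/48, 19/6]
P' = (I − K·H)·P̄ = [158/7 401/28 143/7; 401/28 4175/336 949/42; 143/7 949/42 992/21]

x' = [-19/4, -73/48, 19/6]
P' = [158/7 401/28 143/7; 401/28 4175/336 949/42; 143/7 949/42 992/21]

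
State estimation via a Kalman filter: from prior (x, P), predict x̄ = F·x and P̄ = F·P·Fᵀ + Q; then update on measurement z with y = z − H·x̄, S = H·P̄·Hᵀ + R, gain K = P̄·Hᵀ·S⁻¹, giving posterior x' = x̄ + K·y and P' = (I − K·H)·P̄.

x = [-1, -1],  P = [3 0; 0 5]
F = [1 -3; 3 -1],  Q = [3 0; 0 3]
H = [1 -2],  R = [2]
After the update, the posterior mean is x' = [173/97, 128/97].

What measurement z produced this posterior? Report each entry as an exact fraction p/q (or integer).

x̄ = F·x = [2, -2]
P̄ = F·P·Fᵀ + Q = [51 24; 24 35]
S = H·P̄·Hᵀ + R = [97]
K = P̄·Hᵀ·S⁻¹ = [3/97; -46/97]
x' − x̄ = [-21/97, 322/97] = K·y
y = (KᵀK)⁻¹·Kᵀ·(x' − x̄) = [-7]
z = y + H·x̄ = [-7] + [6] = [-1]

z = [-1]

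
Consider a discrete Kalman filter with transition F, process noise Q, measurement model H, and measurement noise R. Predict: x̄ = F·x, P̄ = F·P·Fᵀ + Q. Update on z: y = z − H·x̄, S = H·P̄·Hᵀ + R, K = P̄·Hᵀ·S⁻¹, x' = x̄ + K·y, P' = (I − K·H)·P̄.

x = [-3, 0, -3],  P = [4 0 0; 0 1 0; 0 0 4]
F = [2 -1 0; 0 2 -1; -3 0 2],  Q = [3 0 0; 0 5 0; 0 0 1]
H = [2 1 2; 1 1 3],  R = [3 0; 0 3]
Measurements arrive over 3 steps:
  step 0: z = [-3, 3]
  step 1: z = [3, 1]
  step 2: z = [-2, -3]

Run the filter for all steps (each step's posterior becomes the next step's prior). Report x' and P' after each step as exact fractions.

step 0: x̄ = F·x = [-6, 3, 3]
step 0: P̄ = F·P·Fᵀ + Q = [20 -2 -24; -2 13 -8; -24 -8 53]
step 0: y = z − H·x̄ = [0, -3]
step 0: S = H·P̄·Hᵀ + R = [76 133; 133 317]
step 0: K = P̄·Hᵀ·S⁻¹ = [4012/6403 -146/337; -490/6403 -3/337; -1041/6403 158/337]
step 0: x' = x̄ + K·y = [-1584/337, 1020/337, 537/337]
step 0: P' = (I − K·H)·P̄ = [18384/6403 -20784/6403 -1974/6403; -20784/6403 79068/6403 -19485/6403; -1974/6403 -19485/6403 10155/6403]
step 1: x̄ = F·x = [-4188/337, 1503/337, 5826/337]
step 1: P̄ = F·P·Fᵀ + Q = [254949/6403 -256809/6403 -141582/6403; -256809/6403 436382/6403 20532/6403; -141582/6403 20532/6403 236167/6403]
step 1: y = z − H·x̄ = [-3768/337, -14456/337]
step 1: S = H·P̄·Hᵀ + R = [342291/6403 562859/6403; 562859/6403 1596125/6403]
step 1: K = P̄·Hᵀ·S⁻¹ = [30003993/35847098 -20161707/35847098; -30216957/35847098 16072109/35847098; 633847/35847098 12969941/35847098]
step 1: x' = x̄ + K·y = [41950956/17923549, -95849741/17923549, 28135594/17923549]
step 1: P' = (I − K·H)·P̄ = [224964345/35847098 -508851201/35847098 74467245/35847098; -508851201/35847098 1667019537/35847098 -369984003/35847098; 74467245/35847098 -369984003/35847098 111475527/35847098]
step 2: x̄ = F·x = [179751653/17923549, -219835076/17923549, -9940240/2560507]
step 2: P̄ = F·P·Fᵀ + Q = [4709823015/35847098 -5888362371/35847098 -262643241/5121014; -5888362371/35847098 8438725177/35847098 224803125/5121014; -262643241/5121014 224803125/5121014 230403053/5121014]
step 2: y = z − H·x̄ = [-36351968/17923549, 195057816/17923549]
step 2: S = H·P̄·Hᵀ + R = [1869860535/35847098 3030300199/35847098; 3030300199/35847098 14405472211/35847098]
step 2: K = P̄·Hᵀ·S⁻¹ = [507315350991/495256399258 -336857241345/495256399258; -691323257283/495256399258 395408031865/495256399258; 64366268963/495256399258 143698675711/495256399258]
step 2: x' = x̄ + K·y = [135983315017/247628199629, -184571150488/247628199629, -244679862076/247628199629]
step 2: P' = (I − K·H)·P̄ = [4227915582465/495256399258 -10324680722871/495256399258 1695397805457/495256399258; -10324680722871/495256399258 32704365384747/495256399258 -7064486855427/495256399258; 1695397805457/495256399258 -7064486855427/495256399258 1933395025701/495256399258]

step 0: x' = [-1584/337, 1020/337, 537/337], P' = [18384/6403 -20784/6403 -1974/6403; -20784/6403 79068/6403 -19485/6403; -1974/6403 -19485/6403 10155/6403]
step 1: x' = [41950956/17923549, -95849741/17923549, 28135594/17923549], P' = [224964345/35847098 -508851201/35847098 74467245/35847098; -508851201/35847098 1667019537/35847098 -369984003/35847098; 74467245/35847098 -369984003/35847098 111475527/35847098]
step 2: x' = [135983315017/247628199629, -184571150488/247628199629, -244679862076/247628199629], P' = [4227915582465/495256399258 -10324680722871/495256399258 1695397805457/495256399258; -10324680722871/495256399258 32704365384747/495256399258 -7064486855427/495256399258; 1695397805457/495256399258 -7064486855427/495256399258 1933395025701/495256399258]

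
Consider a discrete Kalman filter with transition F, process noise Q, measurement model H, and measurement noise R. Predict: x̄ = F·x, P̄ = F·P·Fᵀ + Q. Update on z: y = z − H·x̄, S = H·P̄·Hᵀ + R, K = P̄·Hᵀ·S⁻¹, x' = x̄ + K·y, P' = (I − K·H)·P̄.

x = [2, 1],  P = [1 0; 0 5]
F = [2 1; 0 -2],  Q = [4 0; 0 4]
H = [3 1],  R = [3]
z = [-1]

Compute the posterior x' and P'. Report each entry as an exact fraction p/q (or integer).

x̄ = F·x = [5, -2]
P̄ = F·P·Fᵀ + Q = [13 -10; -10 24]
y = z − H·x̄ = [-14]
S = H·P̄·Hᵀ + R = [84]
K = P̄·Hᵀ·S⁻¹ = [29/84; -1/14]
x' = x̄ + K·y = [1/6, -1]
P' = (I − K·H)·P̄ = [251/84 -111/14; -111/14 165/7]

x' = [1/6, -1]
P' = [251/84 -111/14; -111/14 165/7]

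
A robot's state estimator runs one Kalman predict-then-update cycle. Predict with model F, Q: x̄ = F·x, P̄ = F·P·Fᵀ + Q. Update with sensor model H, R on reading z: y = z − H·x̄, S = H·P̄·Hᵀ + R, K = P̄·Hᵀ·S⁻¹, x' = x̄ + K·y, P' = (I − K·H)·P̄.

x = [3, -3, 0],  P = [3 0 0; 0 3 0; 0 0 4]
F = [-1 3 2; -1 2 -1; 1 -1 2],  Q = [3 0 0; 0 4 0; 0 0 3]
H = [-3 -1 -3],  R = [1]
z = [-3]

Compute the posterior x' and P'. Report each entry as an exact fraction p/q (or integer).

x' = [-616/123, -1052/123, 1088/123]
P' = [3289/369 3851/369 -4544/369; 3851/369 16853/738 -6658/369; -4544/369 -6658/369 6775/369]

x̄ = F·x = [-12, -9, 6]
P̄ = F·P·Fᵀ + Q = [49 13 4; 13 23 -17; 4 -17 25]
y = z − H·x̄ = [-30]
S = H·P̄·Hᵀ + R = [738]
K = P̄·Hᵀ·S⁻¹ = [-86/369; -11/738; -35/369]
x' = x̄ + K·y = [-616/123, -1052/123, 1088/123]
P' = (I − K·H)·P̄ = [3289/369 3851/369 -4544/369; 3851/369 16853/738 -6658/369; -4544/369 -6658/369 6775/369]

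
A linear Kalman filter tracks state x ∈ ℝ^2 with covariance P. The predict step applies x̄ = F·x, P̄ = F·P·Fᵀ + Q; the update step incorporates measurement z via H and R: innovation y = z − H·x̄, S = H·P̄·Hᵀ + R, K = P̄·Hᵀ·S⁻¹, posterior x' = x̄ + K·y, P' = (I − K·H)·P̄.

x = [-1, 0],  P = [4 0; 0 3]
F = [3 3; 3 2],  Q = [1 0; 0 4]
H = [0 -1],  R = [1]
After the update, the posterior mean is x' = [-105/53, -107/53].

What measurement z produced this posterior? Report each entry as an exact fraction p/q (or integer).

x̄ = F·x = [-3, -3]
P̄ = F·P·Fᵀ + Q = [64 54; 54 52]
S = H·P̄·Hᵀ + R = [53]
K = P̄·Hᵀ·S⁻¹ = [-54/53; -52/53]
x' − x̄ = [54/53, 52/53] = K·y
y = (KᵀK)⁻¹·Kᵀ·(x' − x̄) = [-1]
z = y + H·x̄ = [-1] + [3] = [2]

z = [2]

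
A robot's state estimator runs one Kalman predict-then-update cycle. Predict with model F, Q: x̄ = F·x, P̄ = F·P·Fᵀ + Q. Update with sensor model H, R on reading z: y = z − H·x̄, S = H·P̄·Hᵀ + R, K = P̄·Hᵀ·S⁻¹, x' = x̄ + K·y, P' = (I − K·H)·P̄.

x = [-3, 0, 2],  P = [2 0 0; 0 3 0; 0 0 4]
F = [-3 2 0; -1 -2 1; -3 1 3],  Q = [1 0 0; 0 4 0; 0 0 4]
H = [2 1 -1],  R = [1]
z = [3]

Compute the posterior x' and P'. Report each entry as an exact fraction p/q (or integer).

x' = [13/2, 165/32, 965/64]
P' = [15 -5 49/2; -5 351/16 383/32; 49/2 383/32 3903/64]

x̄ = F·x = [9, 5, 15]
P̄ = F·P·Fᵀ + Q = [31 -6 24; -6 22 12; 24 12 61]
y = z − H·x̄ = [-5]
S = H·P̄·Hᵀ + R = [64]
K = P̄·Hᵀ·S⁻¹ = [1/2; -1/32; -1/64]
x' = x̄ + K·y = [13/2, 165/32, 965/64]
P' = (I − K·H)·P̄ = [15 -5 49/2; -5 351/16 383/32; 49/2 383/32 3903/64]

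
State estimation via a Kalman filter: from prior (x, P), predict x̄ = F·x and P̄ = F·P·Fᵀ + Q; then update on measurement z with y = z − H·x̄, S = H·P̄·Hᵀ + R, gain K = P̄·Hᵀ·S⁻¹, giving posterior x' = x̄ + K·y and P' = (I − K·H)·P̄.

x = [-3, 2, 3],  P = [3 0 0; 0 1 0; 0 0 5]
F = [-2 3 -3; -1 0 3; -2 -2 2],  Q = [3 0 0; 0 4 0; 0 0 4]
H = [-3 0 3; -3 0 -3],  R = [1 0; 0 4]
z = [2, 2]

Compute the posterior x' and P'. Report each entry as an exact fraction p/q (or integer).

x̄ = F·x = [3, 12, 8]
P̄ = F·P·Fᵀ + Q = [69 -39 -24; -39 52 36; -24 36 40]
y = z − H·x̄ = [-13, 35]
S = H·P̄·Hᵀ + R = [1414 261; 261 553]
K = P̄·Hᵀ·S⁻¹ = [-119052/713821 -118071/713821; 122076/713821 -45999/713821; 118704/713821 -117984/713821]
x' = x̄ + K·y = [-443346/713821, 5368899/713821, 37976/713821]
P' = (I − K·H)·P̄ = [98556/713821 10320/713821 58872/713821; 10320/713821 10065583/713821 51012/713821; 58872/713821 51012/713821 98440/713821]

x' = [-443346/713821, 5368899/713821, 37976/713821]
P' = [98556/713821 10320/713821 58872/713821; 10320/713821 10065583/713821 51012/713821; 58872/713821 51012/713821 98440/713821]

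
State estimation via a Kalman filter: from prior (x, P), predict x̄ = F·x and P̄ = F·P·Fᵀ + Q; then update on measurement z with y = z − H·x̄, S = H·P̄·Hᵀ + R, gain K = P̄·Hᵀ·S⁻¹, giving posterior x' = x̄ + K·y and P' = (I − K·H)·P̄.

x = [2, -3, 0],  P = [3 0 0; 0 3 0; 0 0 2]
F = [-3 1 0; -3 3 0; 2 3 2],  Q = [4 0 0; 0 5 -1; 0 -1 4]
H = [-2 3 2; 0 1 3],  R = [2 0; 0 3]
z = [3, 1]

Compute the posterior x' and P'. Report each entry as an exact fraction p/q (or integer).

x̄ = F·x = [-9, -15, -5]
P̄ = F·P·Fᵀ + Q = [34 36 -9; 36 59 8; -9 8 51]
y = z − H·x̄ = [40, 31]
S = H·P̄·Hᵀ + R = [609 553; 553 569]
K = P̄·Hᵀ·S⁻¹ = [7541/40712 -955/5816; 11475/20356 -1169/2908; -7097/40712 2631/5816]
x' = x̄ + K·y = [-272003/40712, -100013/20356, 83487/40712]
P' = (I − K·H)·P̄ = [1278471/40712 554013/20356 -376027/40712; 554013/20356 245859/10178 -172089/20356; -376027/40712 -172089/20356 133143/40712]

x' = [-272003/40712, -100013/20356, 83487/40712]
P' = [1278471/40712 554013/20356 -376027/40712; 554013/20356 245859/10178 -172089/20356; -376027/40712 -172089/20356 133143/40712]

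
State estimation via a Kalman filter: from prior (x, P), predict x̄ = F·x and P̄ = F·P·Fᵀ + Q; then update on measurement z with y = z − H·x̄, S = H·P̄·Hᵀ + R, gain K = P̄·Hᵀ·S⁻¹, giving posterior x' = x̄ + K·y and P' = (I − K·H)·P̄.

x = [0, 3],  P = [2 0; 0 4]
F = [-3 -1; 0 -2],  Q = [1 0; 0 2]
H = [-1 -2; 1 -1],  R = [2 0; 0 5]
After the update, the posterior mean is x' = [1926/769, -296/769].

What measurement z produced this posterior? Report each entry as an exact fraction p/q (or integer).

z = [-2, 3]

x̄ = F·x = [-3, -6]
P̄ = F·P·Fᵀ + Q = [23 8; 8 18]
S = H·P̄·Hᵀ + R = [129 5; 5 30]
K = P̄·Hᵀ·S⁻¹ = [-249/769 426/769; -254/769 -214/769]
x' − x̄ = [4233/769, 4318/769] = K·y
y = (KᵀK)⁻¹·Kᵀ·(x' − x̄) = [-17, 0]
z = y + H·x̄ = [-17, 0] + [15, 3] = [-2, 3]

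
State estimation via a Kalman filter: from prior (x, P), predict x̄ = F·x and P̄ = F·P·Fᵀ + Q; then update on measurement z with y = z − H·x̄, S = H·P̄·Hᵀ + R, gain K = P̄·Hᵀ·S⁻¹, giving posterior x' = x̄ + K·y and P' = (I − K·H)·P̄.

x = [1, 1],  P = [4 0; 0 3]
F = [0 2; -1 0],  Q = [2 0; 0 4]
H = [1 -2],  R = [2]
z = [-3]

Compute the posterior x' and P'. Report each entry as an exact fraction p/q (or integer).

x̄ = F·x = [2, -1]
P̄ = F·P·Fᵀ + Q = [14 0; 0 8]
y = z − H·x̄ = [-7]
S = H·P̄·Hᵀ + R = [48]
K = P̄·Hᵀ·S⁻¹ = [7/24; -1/3]
x' = x̄ + K·y = [-1/24, 4/3]
P' = (I − K·H)·P̄ = [119/12 14/3; 14/3 8/3]

x' = [-1/24, 4/3]
P' = [119/12 14/3; 14/3 8/3]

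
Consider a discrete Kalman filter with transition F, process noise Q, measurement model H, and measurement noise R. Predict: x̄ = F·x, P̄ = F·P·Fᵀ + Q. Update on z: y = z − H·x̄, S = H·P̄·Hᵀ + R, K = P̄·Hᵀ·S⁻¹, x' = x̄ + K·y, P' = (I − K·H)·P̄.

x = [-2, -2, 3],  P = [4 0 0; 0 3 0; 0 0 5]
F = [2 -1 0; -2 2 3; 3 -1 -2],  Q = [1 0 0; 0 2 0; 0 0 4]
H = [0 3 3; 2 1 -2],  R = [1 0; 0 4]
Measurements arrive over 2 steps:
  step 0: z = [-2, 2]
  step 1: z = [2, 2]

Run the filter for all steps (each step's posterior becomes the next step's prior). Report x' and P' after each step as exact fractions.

step 0: x' = [27631/26656, -317/833, -1129/3808], P' = [715357/53312 -15133/1666 69525/7616; -15133/1666 5528/833 -1569/238; 69525/7616 -1569/238 7245/1088]
step 1: x' = [44610802/8871227, -69721844/26613681, 86864143/26613681], P' = [270200675/8871227 -528732968/26613681 534569089/26613681; -528732968/26613681 1068999559/79841043 -2150082493/159682086; 534569089/26613681 -2150082493/159682086 4359561559/319364172]

step 0: x̄ = F·x = [-2, 9, -10]
step 0: P̄ = F·P·Fᵀ + Q = [20 -22 27; -22 75 -60; 27 -60 63]
step 0: y = z − H·x̄ = [1, -23]
step 0: S = H·P̄·Hᵀ + R = [163 57; 57 347]
step 0: K = P̄·Hᵀ·S⁻¹ = [7257/53312 -6723/53312; 219/1666 689/1666; 1521/7616 -3147/7616]
step 0: x' = x̄ + K·y = [27631/26656, -317/833, -1129/3808]
step 0: P' = (I − K·H)·P̄ = [715357/53312 -15133/1666 69525/7616; -15133/1666 5528/833 -1569/238; 69525/7616 -1569/238 7245/1088]
step 1: x̄ = F·x = [32703/13328, -99259/26656, 15549/3808]
step 1: P̄ = F·P·Fᵀ + Q = [1301389/13328 -1250065/26656 315543/3808; -1250065/26656 1394741/53312 -316691/7616; 315543/3808 -316691/7616 83365/1088]
step 1: y = z − H·x̄ = [1535/1666, 14085/1568]
step 1: S = H·P̄·Hᵀ + R = [147920/833 -7977/196; -7977/196 135045/3136]
step 1: K = P̄·Hᵀ·S⁻¹ = [5836121/8871227 5833226/26613681; -12083375/53227362 11671061/79841043; 59396573/106454724 -11851873/79841043]
step 1: x' = x̄ + K·y = [44610802/8871227, -69721844/26613681, 86864143/26613681]
step 1: P' = (I − K·H)·P̄ = [270200675/8871227 -528732968/26613681 534569089/26613681; -528732968/26613681 1068999559/79841043 -2150082493/159682086; 534569089/26613681 -2150082493/159682086 4359561559/319364172]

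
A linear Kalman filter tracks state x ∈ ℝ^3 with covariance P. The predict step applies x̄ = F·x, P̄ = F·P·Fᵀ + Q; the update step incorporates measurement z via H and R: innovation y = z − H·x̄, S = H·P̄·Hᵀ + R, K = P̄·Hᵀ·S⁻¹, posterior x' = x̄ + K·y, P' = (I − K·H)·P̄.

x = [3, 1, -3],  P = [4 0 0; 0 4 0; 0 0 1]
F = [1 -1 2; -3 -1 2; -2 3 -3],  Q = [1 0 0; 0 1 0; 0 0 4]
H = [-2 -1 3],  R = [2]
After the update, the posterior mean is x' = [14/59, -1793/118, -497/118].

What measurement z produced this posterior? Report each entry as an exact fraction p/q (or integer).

x̄ = F·x = [-4, -16, 6]
P̄ = F·P·Fᵀ + Q = [13 -4 -26; -4 45 6; -26 6 65]
S = H·P̄·Hᵀ + R = [944]
K = P̄·Hᵀ·S⁻¹ = [-25/236; -19/944; 241/944]
x' − x̄ = [250/59, 95/118, -1205/118] = K·y
y = (KᵀK)⁻¹·Kᵀ·(x' − x̄) = [-40]
z = y + H·x̄ = [-40] + [42] = [2]

z = [2]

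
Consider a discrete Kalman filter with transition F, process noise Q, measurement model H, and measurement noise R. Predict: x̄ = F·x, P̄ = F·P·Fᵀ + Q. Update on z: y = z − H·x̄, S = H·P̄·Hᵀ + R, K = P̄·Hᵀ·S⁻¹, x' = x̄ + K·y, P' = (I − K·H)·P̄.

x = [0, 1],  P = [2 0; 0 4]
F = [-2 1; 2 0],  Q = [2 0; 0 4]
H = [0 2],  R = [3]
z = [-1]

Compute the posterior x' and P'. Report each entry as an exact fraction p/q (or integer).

x̄ = F·x = [1, 0]
P̄ = F·P·Fᵀ + Q = [14 -8; -8 12]
y = z − H·x̄ = [-1]
S = H·P̄·Hᵀ + R = [51]
K = P̄·Hᵀ·S⁻¹ = [-16/51; 8/17]
x' = x̄ + K·y = [67/51, -8/17]
P' = (I − K·H)·P̄ = [458/51 -8/17; -8/17 12/17]

x' = [67/51, -8/17]
P' = [458/51 -8/17; -8/17 12/17]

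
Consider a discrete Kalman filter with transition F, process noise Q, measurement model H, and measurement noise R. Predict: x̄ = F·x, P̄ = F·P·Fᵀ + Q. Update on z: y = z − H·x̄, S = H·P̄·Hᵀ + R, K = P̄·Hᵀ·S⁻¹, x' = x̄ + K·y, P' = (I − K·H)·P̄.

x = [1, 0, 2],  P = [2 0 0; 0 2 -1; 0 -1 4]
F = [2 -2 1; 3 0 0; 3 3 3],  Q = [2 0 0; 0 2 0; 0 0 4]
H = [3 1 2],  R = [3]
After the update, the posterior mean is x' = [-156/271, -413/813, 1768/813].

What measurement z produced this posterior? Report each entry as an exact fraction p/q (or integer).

z = [2]

x̄ = F·x = [4, 3, 9]
P̄ = F·P·Fᵀ + Q = [26 12 15; 12 20 18; 15 18 58]
S = H·P̄·Hᵀ + R = [813]
K = P̄·Hᵀ·S⁻¹ = [40/271; 92/813; 179/813]
x' − x̄ = [-1240/271, -2852/813, -5549/813] = K·y
y = (KᵀK)⁻¹·Kᵀ·(x' − x̄) = [-31]
z = y + H·x̄ = [-31] + [33] = [2]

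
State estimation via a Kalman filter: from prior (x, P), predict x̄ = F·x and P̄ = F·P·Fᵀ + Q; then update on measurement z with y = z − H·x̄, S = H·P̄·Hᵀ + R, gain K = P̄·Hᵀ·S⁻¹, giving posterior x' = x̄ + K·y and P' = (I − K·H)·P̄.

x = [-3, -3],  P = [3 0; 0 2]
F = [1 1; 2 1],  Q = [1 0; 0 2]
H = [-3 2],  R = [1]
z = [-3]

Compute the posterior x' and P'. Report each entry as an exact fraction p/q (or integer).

x̄ = F·x = [-6, -9]
P̄ = F·P·Fᵀ + Q = [6 8; 8 16]
y = z − H·x̄ = [-3]
S = H·P̄·Hᵀ + R = [23]
K = P̄·Hᵀ·S⁻¹ = [-2/23; 8/23]
x' = x̄ + K·y = [-132/23, -231/23]
P' = (I − K·H)·P̄ = [134/23 200/23; 200/23 304/23]

x' = [-132/23, -231/23]
P' = [134/23 200/23; 200/23 304/23]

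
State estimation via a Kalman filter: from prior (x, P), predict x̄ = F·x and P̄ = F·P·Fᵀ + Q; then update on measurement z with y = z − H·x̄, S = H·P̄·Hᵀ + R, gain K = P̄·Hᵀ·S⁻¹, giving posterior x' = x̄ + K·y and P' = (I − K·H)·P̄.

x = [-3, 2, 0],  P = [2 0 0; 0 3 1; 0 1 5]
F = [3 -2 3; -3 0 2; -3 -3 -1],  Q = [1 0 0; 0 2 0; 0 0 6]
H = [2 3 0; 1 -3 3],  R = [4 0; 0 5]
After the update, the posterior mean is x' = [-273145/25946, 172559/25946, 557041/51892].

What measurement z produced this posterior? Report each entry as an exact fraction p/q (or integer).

x̄ = F·x = [-13, 9, 3]
P̄ = F·P·Fᵀ + Q = [64 8 -22; 8 40 2; -22 2 62]
S = H·P̄·Hᵀ + R = [716 -370; -370 771]
K = P̄·Hᵀ·S⁻¹ = [26893/103784 4703/51892; 16409/103784 -3197/51892; 14581/207568 24767/103784]
x' − x̄ = [64153/25946, -60955/25946, 401365/51892] = K·y
y = (KᵀK)⁻¹·Kᵀ·(x' − x̄) = [-2, 33]
z = y + H·x̄ = [-2, 33] + [1, -31] = [-1, 2]

z = [-1, 2]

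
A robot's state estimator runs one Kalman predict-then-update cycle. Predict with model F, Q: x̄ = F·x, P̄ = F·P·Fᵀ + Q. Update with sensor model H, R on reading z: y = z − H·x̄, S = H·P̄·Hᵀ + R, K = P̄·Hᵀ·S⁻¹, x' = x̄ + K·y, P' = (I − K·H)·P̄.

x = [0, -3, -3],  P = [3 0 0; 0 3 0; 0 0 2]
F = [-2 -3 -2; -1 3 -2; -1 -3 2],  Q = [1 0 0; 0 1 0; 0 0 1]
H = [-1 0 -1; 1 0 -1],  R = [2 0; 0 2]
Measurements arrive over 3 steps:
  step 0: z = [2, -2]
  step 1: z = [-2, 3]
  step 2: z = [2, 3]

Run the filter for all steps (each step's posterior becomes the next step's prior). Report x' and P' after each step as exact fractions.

step 0: x̄ = F·x = [15, -3, 3]
step 0: P̄ = F·P·Fᵀ + Q = [48 -13 25; -13 39 -32; 25 -32 39]
step 0: y = z − H·x̄ = [20, -14]
step 0: S = H·P̄·Hᵀ + R = [139 -9; -9 39]
step 0: K = P̄·Hᵀ·S⁻¹ = [-44/89 127/267; 321/890 1523/2670; -437/890 -1261/2670]
step 0: x' = x̄ + K·y = [-413/267, -5036/1335, -278/1335]
step 0: P' = (I − K·H)·P̄ = [259/267 56/267 5/267; 56/267 15929/1335 -1243/1335; 5/267 -1243/1335 1286/1335]
step 1: x̄ = F·x = [6598/445, -12487/1335, 5539/445]
step 1: P̄ = F·P·Fᵀ + Q = [47888/445 -45439/445 47759/445; -45439/445 164471/1335 -54042/445; 47759/445 -54042/445 55877/445]
step 1: y = z − H·x̄ = [11247/445, 276/445]
step 1: S = H·P̄·Hᵀ + R = [200173/445 7989/445; 7989/445 9137/445]
step 1: K = P̄·Hᵀ·S⁻¹ = [-491549/991661 443790/991661; 944077/1983322 1041949/1983322; -991087/1983322 -895569/1983322]
step 1: x' = x̄ + K·y = [2555087/991661, 17867627/5949966, -917555/1983322]
step 1: P' = (I − K·H)·P̄ = [935339/991661 48936/991661 47759/991661; 48936/991661 19723729/2974983 -993013/991661; 47759/991661 -993013/991661 943328/991661]
step 2: x̄ = F·x = [-26252865/1983322, 14592563/1983322, -1459583/116666]
step 2: P̄ = F·P·Fᵀ + Q = [56730664/991661 -53387451/991661 3389027/58333; -53387451/991661 76685075/991661 -4348548/58333; 3389027/58333 -4348548/58333 4522955/58333]
step 2: y = z − H·x̄ = [-23549566/991661, 3694960/991661]
step 2: S = H·P̄·Hᵀ + R = [250831139/991661 20159571/991661; 20159571/991661 20377303/991661]
step 2: K = P̄·Hᵀ·S⁻¹ = [-582917971/1186104379 525304512/1186104379; 1099295163/2372208758 1303351299/2372208758; -40896397/81800302 -36923055/81800302]
step 2: x' = x̄ + K·y = [199917757/2372208758, -3795440381/2372208758, -189771119/81800302]
step 2: P' = (I − K·H)·P̄ = [1108222483/1186104379 102028068/1186104379 1986671/40900151; 102028068/1186104379 7659192277/1186104379 -41424939/40900151; 1986671/40900151 -41424939/40900151 38909726/40900151]

step 0: x' = [-413/267, -5036/1335, -278/1335], P' = [259/267 56/267 5/267; 56/267 15929/1335 -1243/1335; 5/267 -1243/1335 1286/1335]
step 1: x' = [2555087/991661, 17867627/5949966, -917555/1983322], P' = [935339/991661 48936/991661 47759/991661; 48936/991661 19723729/2974983 -993013/991661; 47759/991661 -993013/991661 943328/991661]
step 2: x' = [199917757/2372208758, -3795440381/2372208758, -189771119/81800302], P' = [1108222483/1186104379 102028068/1186104379 1986671/40900151; 102028068/1186104379 7659192277/1186104379 -41424939/40900151; 1986671/40900151 -41424939/40900151 38909726/40900151]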